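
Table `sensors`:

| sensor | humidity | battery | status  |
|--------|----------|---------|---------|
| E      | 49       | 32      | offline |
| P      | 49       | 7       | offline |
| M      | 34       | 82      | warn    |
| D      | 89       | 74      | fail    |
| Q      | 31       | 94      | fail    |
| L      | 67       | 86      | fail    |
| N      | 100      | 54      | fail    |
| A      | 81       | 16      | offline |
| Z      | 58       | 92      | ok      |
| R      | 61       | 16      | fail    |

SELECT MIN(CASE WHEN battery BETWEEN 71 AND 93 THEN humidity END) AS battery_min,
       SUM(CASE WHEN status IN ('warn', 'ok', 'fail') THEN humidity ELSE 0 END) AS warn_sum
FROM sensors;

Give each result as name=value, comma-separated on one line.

[battery_min: battery BETWEEN 71 AND 93]
sensor=E: ✗
sensor=P: ✗
sensor=M: ✓ → 34
sensor=D: ✓ → 89
sensor=Q: ✗
sensor=L: ✓ → 67
sensor=N: ✗
sensor=A: ✗
sensor=Z: ✓ → 58
sensor=R: ✗
battery_min = MIN(34, 89, 67, 58) = 34
—
[warn_sum: status IN ('warn', 'ok', 'fail')]
sensor=E: ✗
sensor=P: ✗
sensor=M: ✓ → 34
sensor=D: ✓ → 89
sensor=Q: ✓ → 31
sensor=L: ✓ → 67
sensor=N: ✓ → 100
sensor=A: ✗
sensor=Z: ✓ → 58
sensor=R: ✓ → 61
warn_sum = 34 + 89 + 31 + 67 + 100 + 58 + 61 = 440

battery_min=34, warn_sum=440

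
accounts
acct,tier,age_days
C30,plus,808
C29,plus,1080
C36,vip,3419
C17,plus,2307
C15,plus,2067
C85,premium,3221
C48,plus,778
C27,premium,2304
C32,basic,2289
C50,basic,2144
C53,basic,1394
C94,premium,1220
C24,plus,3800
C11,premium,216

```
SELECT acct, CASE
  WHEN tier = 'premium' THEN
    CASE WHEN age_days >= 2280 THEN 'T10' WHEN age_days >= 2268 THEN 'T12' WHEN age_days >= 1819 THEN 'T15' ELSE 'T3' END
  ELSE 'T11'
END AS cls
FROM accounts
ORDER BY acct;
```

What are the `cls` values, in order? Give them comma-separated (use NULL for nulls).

acct=C11: tier='premium' → inner[ELSE] → T3
acct=C15: tier='plus' → outer ELSE → T11
acct=C17: tier='plus' → outer ELSE → T11
acct=C24: tier='plus' → outer ELSE → T11
acct=C27: tier='premium' → inner[age_days >= 2280] → T10
acct=C29: tier='plus' → outer ELSE → T11
acct=C30: tier='plus' → outer ELSE → T11
acct=C32: tier='basic' → outer ELSE → T11
acct=C36: tier='vip' → outer ELSE → T11
acct=C48: tier='plus' → outer ELSE → T11
acct=C50: tier='basic' → outer ELSE → T11
acct=C53: tier='basic' → outer ELSE → T11
acct=C85: tier='premium' → inner[age_days >= 2280] → T10
acct=C94: tier='premium' → inner[ELSE] → T3

T3, T11, T11, T11, T10, T11, T11, T11, T11, T11, T11, T11, T10, T3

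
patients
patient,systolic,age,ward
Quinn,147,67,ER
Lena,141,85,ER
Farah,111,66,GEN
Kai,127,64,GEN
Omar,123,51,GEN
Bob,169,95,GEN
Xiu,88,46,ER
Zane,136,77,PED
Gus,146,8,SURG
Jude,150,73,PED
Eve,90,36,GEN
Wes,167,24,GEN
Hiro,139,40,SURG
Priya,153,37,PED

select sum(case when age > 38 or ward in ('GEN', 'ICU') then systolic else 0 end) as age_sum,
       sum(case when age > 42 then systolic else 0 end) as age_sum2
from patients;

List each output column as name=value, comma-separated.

[age_sum: age > 38 or ward in ('GEN', 'ICU')]
patient=Quinn: ✓ → 147
patient=Lena: ✓ → 141
patient=Farah: ✓ → 111
patient=Kai: ✓ → 127
patient=Omar: ✓ → 123
patient=Bob: ✓ → 169
patient=Xiu: ✓ → 88
patient=Zane: ✓ → 136
patient=Gus: ✗
patient=Jude: ✓ → 150
patient=Eve: ✓ → 90
patient=Wes: ✓ → 167
patient=Hiro: ✓ → 139
patient=Priya: ✗
age_sum = 147 + 141 + 111 + 127 + 123 + 169 + 88 + 136 + 150 + 90 + 167 + 139 = 1588
—
[age_sum2: age > 42]
patient=Quinn: ✓ → 147
patient=Lena: ✓ → 141
patient=Farah: ✓ → 111
patient=Kai: ✓ → 127
patient=Omar: ✓ → 123
patient=Bob: ✓ → 169
patient=Xiu: ✓ → 88
patient=Zane: ✓ → 136
patient=Gus: ✗
patient=Jude: ✓ → 150
patient=Eve: ✗
patient=Wes: ✗
patient=Hiro: ✗
patient=Priya: ✗
age_sum2 = 147 + 141 + 111 + 127 + 123 + 169 + 88 + 136 + 150 = 1192

age_sum=1588, age_sum2=1192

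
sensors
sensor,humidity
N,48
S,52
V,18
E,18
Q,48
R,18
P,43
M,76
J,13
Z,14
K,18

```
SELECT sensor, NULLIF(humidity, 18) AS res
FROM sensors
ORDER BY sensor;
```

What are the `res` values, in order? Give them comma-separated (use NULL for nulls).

NULL, 13, NULL, 76, 48, 43, 48, NULL, 52, NULL, 14

sensor=E: humidity=18 vs 18: equal → NULL
sensor=J: humidity=13 vs 18: differ → 13
sensor=K: humidity=18 vs 18: equal → NULL
sensor=M: humidity=76 vs 18: differ → 76
sensor=N: humidity=48 vs 18: differ → 48
sensor=P: humidity=43 vs 18: differ → 43
sensor=Q: humidity=48 vs 18: differ → 48
sensor=R: humidity=18 vs 18: equal → NULL
sensor=S: humidity=52 vs 18: differ → 52
sensor=V: humidity=18 vs 18: equal → NULL
sensor=Z: humidity=14 vs 18: differ → 14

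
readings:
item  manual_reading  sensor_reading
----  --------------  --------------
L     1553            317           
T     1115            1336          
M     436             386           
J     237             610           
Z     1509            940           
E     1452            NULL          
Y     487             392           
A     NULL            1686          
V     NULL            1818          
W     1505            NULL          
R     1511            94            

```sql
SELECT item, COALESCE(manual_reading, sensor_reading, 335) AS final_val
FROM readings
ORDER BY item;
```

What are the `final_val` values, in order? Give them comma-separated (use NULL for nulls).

1686, 1452, 237, 1553, 436, 1511, 1115, 1818, 1505, 487, 1509

item=A: manual_reading=NULL, sensor_reading=1686 → 1686
item=E: manual_reading=1452 → 1452
item=J: manual_reading=237 → 237
item=L: manual_reading=1553 → 1553
item=M: manual_reading=436 → 436
item=R: manual_reading=1511 → 1511
item=T: manual_reading=1115 → 1115
item=V: manual_reading=NULL, sensor_reading=1818 → 1818
item=W: manual_reading=1505 → 1505
item=Y: manual_reading=487 → 487
item=Z: manual_reading=1509 → 1509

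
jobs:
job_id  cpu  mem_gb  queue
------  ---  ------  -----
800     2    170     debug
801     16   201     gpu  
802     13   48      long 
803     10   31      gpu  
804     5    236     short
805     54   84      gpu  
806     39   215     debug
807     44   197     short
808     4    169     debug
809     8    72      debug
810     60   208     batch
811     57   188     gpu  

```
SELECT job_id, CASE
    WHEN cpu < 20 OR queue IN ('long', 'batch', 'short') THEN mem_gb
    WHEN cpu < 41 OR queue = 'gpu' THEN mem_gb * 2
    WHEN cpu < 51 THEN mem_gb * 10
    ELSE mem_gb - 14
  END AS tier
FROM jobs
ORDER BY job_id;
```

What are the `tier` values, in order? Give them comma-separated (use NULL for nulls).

job_id=800: cpu < 20 OR queue IN ('long', 'batch', 'short') → 170
job_id=801: cpu < 20 OR queue IN ('long', 'batch', 'short') → 201
job_id=802: cpu < 20 OR queue IN ('long', 'batch', 'short') → 48
job_id=803: cpu < 20 OR queue IN ('long', 'batch', 'short') → 31
job_id=804: cpu < 20 OR queue IN ('long', 'batch', 'short') → 236
job_id=805: cpu < 41 OR queue = 'gpu' → 168
job_id=806: cpu < 41 OR queue = 'gpu' → 430
job_id=807: cpu < 20 OR queue IN ('long', 'batch', 'short') → 197
job_id=808: cpu < 20 OR queue IN ('long', 'batch', 'short') → 169
job_id=809: cpu < 20 OR queue IN ('long', 'batch', 'short') → 72
job_id=810: cpu < 20 OR queue IN ('long', 'batch', 'short') → 208
job_id=811: cpu < 41 OR queue = 'gpu' → 376

170, 201, 48, 31, 236, 168, 430, 197, 169, 72, 208, 376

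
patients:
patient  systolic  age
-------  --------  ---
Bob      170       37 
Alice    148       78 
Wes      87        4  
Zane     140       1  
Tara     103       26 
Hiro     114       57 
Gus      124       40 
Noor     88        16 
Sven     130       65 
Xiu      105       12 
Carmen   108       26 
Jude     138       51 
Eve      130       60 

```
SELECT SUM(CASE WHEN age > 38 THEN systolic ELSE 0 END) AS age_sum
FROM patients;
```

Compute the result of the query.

784

patient=Bob: ✗
patient=Alice: ✓ → 148
patient=Wes: ✗
patient=Zane: ✗
patient=Tara: ✗
patient=Hiro: ✓ → 114
patient=Gus: ✓ → 124
patient=Noor: ✗
patient=Sven: ✓ → 130
patient=Xiu: ✗
patient=Carmen: ✗
patient=Jude: ✓ → 138
patient=Eve: ✓ → 130
age_sum = 148 + 114 + 124 + 130 + 138 + 130 = 784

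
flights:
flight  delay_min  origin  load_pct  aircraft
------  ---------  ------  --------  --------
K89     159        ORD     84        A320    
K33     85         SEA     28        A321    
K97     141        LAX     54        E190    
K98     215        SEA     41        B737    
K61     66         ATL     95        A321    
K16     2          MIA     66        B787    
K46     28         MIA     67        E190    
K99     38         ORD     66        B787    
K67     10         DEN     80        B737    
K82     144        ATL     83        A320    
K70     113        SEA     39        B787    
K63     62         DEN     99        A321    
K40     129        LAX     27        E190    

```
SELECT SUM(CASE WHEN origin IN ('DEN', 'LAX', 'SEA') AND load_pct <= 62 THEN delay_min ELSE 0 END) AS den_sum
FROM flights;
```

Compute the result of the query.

683

flight=K89: ✗
flight=K33: ✓ → 85
flight=K97: ✓ → 141
flight=K98: ✓ → 215
flight=K61: ✗
flight=K16: ✗
flight=K46: ✗
flight=K99: ✗
flight=K67: ✗
flight=K82: ✗
flight=K70: ✓ → 113
flight=K63: ✗
flight=K40: ✓ → 129
den_sum = 85 + 141 + 215 + 113 + 129 = 683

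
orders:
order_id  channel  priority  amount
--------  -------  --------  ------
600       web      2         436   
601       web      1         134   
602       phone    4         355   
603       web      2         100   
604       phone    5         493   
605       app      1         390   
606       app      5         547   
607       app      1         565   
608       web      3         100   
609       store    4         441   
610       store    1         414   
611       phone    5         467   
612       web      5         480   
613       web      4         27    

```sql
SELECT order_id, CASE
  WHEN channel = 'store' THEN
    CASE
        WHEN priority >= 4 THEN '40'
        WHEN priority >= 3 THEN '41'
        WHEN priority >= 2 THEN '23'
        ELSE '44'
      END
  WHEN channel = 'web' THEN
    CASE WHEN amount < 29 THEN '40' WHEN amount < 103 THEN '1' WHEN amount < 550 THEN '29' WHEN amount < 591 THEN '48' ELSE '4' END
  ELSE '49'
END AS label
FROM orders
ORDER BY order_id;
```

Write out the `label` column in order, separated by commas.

29, 29, 49, 1, 49, 49, 49, 49, 1, 40, 44, 49, 29, 40

order_id=600: channel='web' → inner[amount < 550] → 29
order_id=601: channel='web' → inner[amount < 550] → 29
order_id=602: channel='phone' → outer ELSE → 49
order_id=603: channel='web' → inner[amount < 103] → 1
order_id=604: channel='phone' → outer ELSE → 49
order_id=605: channel='app' → outer ELSE → 49
order_id=606: channel='app' → outer ELSE → 49
order_id=607: channel='app' → outer ELSE → 49
order_id=608: channel='web' → inner[amount < 103] → 1
order_id=609: channel='store' → inner[priority >= 4] → 40
order_id=610: channel='store' → inner[ELSE] → 44
order_id=611: channel='phone' → outer ELSE → 49
order_id=612: channel='web' → inner[amount < 550] → 29
order_id=613: channel='web' → inner[amount < 29] → 40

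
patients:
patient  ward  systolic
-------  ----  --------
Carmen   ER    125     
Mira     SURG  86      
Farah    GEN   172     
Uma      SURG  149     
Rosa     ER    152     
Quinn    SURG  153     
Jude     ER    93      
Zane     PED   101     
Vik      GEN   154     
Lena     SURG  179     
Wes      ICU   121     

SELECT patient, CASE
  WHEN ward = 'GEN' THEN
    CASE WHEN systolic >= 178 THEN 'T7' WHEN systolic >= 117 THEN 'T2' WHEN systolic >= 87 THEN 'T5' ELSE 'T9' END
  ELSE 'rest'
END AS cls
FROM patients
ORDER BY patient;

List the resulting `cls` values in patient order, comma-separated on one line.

rest, T2, rest, rest, rest, rest, rest, rest, T2, rest, rest

patient=Carmen: ward='ER' → outer ELSE → rest
patient=Farah: ward='GEN' → inner[systolic >= 117] → T2
patient=Jude: ward='ER' → outer ELSE → rest
patient=Lena: ward='SURG' → outer ELSE → rest
patient=Mira: ward='SURG' → outer ELSE → rest
patient=Quinn: ward='SURG' → outer ELSE → rest
patient=Rosa: ward='ER' → outer ELSE → rest
patient=Uma: ward='SURG' → outer ELSE → rest
patient=Vik: ward='GEN' → inner[systolic >= 117] → T2
patient=Wes: ward='ICU' → outer ELSE → rest
patient=Zane: ward='PED' → outer ELSE → rest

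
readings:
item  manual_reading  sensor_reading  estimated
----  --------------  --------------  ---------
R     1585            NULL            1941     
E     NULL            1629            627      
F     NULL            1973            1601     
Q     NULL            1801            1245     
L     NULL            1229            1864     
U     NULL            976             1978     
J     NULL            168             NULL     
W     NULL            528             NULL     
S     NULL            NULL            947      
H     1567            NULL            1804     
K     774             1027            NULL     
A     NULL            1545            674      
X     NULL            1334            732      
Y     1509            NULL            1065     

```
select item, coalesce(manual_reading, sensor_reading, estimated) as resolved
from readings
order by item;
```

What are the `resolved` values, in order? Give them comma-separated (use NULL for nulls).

item=A: manual_reading=NULL, sensor_reading=1545 → 1545
item=E: manual_reading=NULL, sensor_reading=1629 → 1629
item=F: manual_reading=NULL, sensor_reading=1973 → 1973
item=H: manual_reading=1567 → 1567
item=J: manual_reading=NULL, sensor_reading=168 → 168
item=K: manual_reading=774 → 774
item=L: manual_reading=NULL, sensor_reading=1229 → 1229
item=Q: manual_reading=NULL, sensor_reading=1801 → 1801
item=R: manual_reading=1585 → 1585
item=S: manual_reading=NULL, sensor_reading=NULL, estimated=947 → 947
item=U: manual_reading=NULL, sensor_reading=976 → 976
item=W: manual_reading=NULL, sensor_reading=528 → 528
item=X: manual_reading=NULL, sensor_reading=1334 → 1334
item=Y: manual_reading=1509 → 1509

1545, 1629, 1973, 1567, 168, 774, 1229, 1801, 1585, 947, 976, 528, 1334, 1509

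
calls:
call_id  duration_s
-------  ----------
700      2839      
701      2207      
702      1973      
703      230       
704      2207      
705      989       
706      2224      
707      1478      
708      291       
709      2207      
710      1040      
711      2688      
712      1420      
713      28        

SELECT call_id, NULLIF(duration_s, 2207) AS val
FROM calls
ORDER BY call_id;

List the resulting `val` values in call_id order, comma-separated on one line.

2839, NULL, 1973, 230, NULL, 989, 2224, 1478, 291, NULL, 1040, 2688, 1420, 28

call_id=700: duration_s=2839 vs 2207: differ → 2839
call_id=701: duration_s=2207 vs 2207: equal → NULL
call_id=702: duration_s=1973 vs 2207: differ → 1973
call_id=703: duration_s=230 vs 2207: differ → 230
call_id=704: duration_s=2207 vs 2207: equal → NULL
call_id=705: duration_s=989 vs 2207: differ → 989
call_id=706: duration_s=2224 vs 2207: differ → 2224
call_id=707: duration_s=1478 vs 2207: differ → 1478
call_id=708: duration_s=291 vs 2207: differ → 291
call_id=709: duration_s=2207 vs 2207: equal → NULL
call_id=710: duration_s=1040 vs 2207: differ → 1040
call_id=711: duration_s=2688 vs 2207: differ → 2688
call_id=712: duration_s=1420 vs 2207: differ → 1420
call_id=713: duration_s=28 vs 2207: differ → 28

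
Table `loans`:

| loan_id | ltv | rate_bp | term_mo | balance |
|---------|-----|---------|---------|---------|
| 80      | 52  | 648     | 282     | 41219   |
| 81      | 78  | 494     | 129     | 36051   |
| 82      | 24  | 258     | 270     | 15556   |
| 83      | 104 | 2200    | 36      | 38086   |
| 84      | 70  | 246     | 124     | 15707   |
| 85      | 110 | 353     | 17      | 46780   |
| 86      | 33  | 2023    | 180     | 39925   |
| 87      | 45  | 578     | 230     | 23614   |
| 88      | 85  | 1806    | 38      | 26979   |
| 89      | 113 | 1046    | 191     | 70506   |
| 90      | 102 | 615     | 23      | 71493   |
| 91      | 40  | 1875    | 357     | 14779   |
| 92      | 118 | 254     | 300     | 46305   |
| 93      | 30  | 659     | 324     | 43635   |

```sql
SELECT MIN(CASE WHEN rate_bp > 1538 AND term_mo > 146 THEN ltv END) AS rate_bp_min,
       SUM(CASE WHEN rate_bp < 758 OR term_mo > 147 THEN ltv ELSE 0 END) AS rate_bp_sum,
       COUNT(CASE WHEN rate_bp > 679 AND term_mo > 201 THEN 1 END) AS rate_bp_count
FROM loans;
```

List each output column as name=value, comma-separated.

rate_bp_min=33, rate_bp_sum=815, rate_bp_count=1

[rate_bp_min: rate_bp > 1538 AND term_mo > 146]
loan_id=80: ✗
loan_id=81: ✗
loan_id=82: ✗
loan_id=83: ✗
loan_id=84: ✗
loan_id=85: ✗
loan_id=86: ✓ → 33
loan_id=87: ✗
loan_id=88: ✗
loan_id=89: ✗
loan_id=90: ✗
loan_id=91: ✓ → 40
loan_id=92: ✗
loan_id=93: ✗
rate_bp_min = MIN(33, 40) = 33
—
[rate_bp_sum: rate_bp < 758 OR term_mo > 147]
loan_id=80: ✓ → 52
loan_id=81: ✓ → 78
loan_id=82: ✓ → 24
loan_id=83: ✗
loan_id=84: ✓ → 70
loan_id=85: ✓ → 110
loan_id=86: ✓ → 33
loan_id=87: ✓ → 45
loan_id=88: ✗
loan_id=89: ✓ → 113
loan_id=90: ✓ → 102
loan_id=91: ✓ → 40
loan_id=92: ✓ → 118
loan_id=93: ✓ → 30
rate_bp_sum = 52 + 78 + 24 + 70 + 110 + 33 + 45 + 113 + 102 + 40 + 118 + 30 = 815
—
[rate_bp_count: rate_bp > 679 AND term_mo > 201]
loan_id=80: ✗
loan_id=81: ✗
loan_id=82: ✗
loan_id=83: ✗
loan_id=84: ✗
loan_id=85: ✗
loan_id=86: ✗
loan_id=87: ✗
loan_id=88: ✗
loan_id=89: ✗
loan_id=90: ✗
loan_id=91: ✓ → 1
loan_id=92: ✗
loan_id=93: ✗
rate_bp_count = COUNT(1) = 1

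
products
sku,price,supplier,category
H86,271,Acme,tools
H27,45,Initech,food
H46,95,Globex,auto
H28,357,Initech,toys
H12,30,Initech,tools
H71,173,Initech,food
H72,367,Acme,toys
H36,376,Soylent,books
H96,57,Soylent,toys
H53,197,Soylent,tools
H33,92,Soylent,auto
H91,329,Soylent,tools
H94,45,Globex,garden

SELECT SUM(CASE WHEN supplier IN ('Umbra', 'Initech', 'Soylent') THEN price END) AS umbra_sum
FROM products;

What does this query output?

1656

sku=H86: ✗
sku=H27: ✓ → 45
sku=H46: ✗
sku=H28: ✓ → 357
sku=H12: ✓ → 30
sku=H71: ✓ → 173
sku=H72: ✗
sku=H36: ✓ → 376
sku=H96: ✓ → 57
sku=H53: ✓ → 197
sku=H33: ✓ → 92
sku=H91: ✓ → 329
sku=H94: ✗
umbra_sum = 45 + 357 + 30 + 173 + 376 + 57 + 197 + 92 + 329 = 1656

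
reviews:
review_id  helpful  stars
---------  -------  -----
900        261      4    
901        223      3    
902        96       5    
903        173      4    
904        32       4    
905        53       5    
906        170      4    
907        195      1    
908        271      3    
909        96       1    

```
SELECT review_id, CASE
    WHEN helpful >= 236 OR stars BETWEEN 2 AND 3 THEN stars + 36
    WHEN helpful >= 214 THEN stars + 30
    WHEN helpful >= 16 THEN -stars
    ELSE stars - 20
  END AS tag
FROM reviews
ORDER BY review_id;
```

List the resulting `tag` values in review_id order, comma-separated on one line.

40, 39, -5, -4, -4, -5, -4, -1, 39, -1

review_id=900: helpful >= 236 OR stars BETWEEN 2 AND 3 → 40
review_id=901: helpful >= 236 OR stars BETWEEN 2 AND 3 → 39
review_id=902: helpful >= 16 → -5
review_id=903: helpful >= 16 → -4
review_id=904: helpful >= 16 → -4
review_id=905: helpful >= 16 → -5
review_id=906: helpful >= 16 → -4
review_id=907: helpful >= 16 → -1
review_id=908: helpful >= 236 OR stars BETWEEN 2 AND 3 → 39
review_id=909: helpful >= 16 → -1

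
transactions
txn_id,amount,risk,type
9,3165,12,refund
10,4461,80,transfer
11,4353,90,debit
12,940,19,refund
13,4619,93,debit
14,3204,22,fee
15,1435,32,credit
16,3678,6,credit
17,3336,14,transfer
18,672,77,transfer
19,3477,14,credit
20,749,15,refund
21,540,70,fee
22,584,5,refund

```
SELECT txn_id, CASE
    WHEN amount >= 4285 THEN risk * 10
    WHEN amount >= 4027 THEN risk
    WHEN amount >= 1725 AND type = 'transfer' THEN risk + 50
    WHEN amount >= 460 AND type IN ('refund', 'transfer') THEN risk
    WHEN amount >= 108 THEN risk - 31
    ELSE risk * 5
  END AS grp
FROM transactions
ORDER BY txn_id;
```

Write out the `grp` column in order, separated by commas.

12, 800, 900, 19, 930, -9, 1, -25, 64, 77, -17, 15, 39, 5

txn_id=9: amount >= 460 AND type IN ('refund', 'transfer') → 12
txn_id=10: amount >= 4285 → 800
txn_id=11: amount >= 4285 → 900
txn_id=12: amount >= 460 AND type IN ('refund', 'transfer') → 19
txn_id=13: amount >= 4285 → 930
txn_id=14: amount >= 108 → -9
txn_id=15: amount >= 108 → 1
txn_id=16: amount >= 108 → -25
txn_id=17: amount >= 1725 AND type = 'transfer' → 64
txn_id=18: amount >= 460 AND type IN ('refund', 'transfer') → 77
txn_id=19: amount >= 108 → -17
txn_id=20: amount >= 460 AND type IN ('refund', 'transfer') → 15
txn_id=21: amount >= 108 → 39
txn_id=22: amount >= 460 AND type IN ('refund', 'transfer') → 5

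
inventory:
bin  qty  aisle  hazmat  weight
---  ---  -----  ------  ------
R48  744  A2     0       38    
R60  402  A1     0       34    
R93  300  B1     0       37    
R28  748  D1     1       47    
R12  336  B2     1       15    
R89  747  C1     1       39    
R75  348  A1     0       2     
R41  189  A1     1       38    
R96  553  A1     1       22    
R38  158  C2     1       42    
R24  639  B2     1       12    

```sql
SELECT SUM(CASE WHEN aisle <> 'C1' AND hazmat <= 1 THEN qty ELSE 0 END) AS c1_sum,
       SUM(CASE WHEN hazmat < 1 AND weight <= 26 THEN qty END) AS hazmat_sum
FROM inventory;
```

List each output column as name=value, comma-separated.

[c1_sum: aisle <> 'C1' AND hazmat <= 1]
bin=R48: ✓ → 744
bin=R60: ✓ → 402
bin=R93: ✓ → 300
bin=R28: ✓ → 748
bin=R12: ✓ → 336
bin=R89: ✗
bin=R75: ✓ → 348
bin=R41: ✓ → 189
bin=R96: ✓ → 553
bin=R38: ✓ → 158
bin=R24: ✓ → 639
c1_sum = 744 + 402 + 300 + 748 + 336 + 348 + 189 + 553 + 158 + 639 = 4417
—
[hazmat_sum: hazmat < 1 AND weight <= 26]
bin=R48: ✗
bin=R60: ✗
bin=R93: ✗
bin=R28: ✗
bin=R12: ✗
bin=R89: ✗
bin=R75: ✓ → 348
bin=R41: ✗
bin=R96: ✗
bin=R38: ✗
bin=R24: ✗
hazmat_sum = 348

c1_sum=4417, hazmat_sum=348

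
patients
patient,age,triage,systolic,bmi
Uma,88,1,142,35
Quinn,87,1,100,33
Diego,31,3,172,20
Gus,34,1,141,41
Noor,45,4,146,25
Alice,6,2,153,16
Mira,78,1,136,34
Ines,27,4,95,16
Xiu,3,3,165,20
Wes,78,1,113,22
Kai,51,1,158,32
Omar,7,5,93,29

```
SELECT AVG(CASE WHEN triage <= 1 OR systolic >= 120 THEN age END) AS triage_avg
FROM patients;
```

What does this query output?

patient=Uma: ✓ → 88
patient=Quinn: ✓ → 87
patient=Diego: ✓ → 31
patient=Gus: ✓ → 34
patient=Noor: ✓ → 45
patient=Alice: ✓ → 6
patient=Mira: ✓ → 78
patient=Ines: ✗
patient=Xiu: ✓ → 3
patient=Wes: ✓ → 78
patient=Kai: ✓ → 51
patient=Omar: ✗
triage_avg = (88 + 87 + 31 + 34 + 45 + 6 + 78 + 3 + 78 + 51) / 10 = 50.1

50.1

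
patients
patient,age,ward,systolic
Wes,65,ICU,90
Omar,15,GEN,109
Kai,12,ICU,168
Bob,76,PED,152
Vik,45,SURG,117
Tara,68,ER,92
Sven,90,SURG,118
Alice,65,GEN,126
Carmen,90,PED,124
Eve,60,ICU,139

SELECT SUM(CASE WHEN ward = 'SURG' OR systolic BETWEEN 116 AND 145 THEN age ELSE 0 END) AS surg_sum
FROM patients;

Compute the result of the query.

patient=Wes: ✗
patient=Omar: ✗
patient=Kai: ✗
patient=Bob: ✗
patient=Vik: ✓ → 45
patient=Tara: ✗
patient=Sven: ✓ → 90
patient=Alice: ✓ → 65
patient=Carmen: ✓ → 90
patient=Eve: ✓ → 60
surg_sum = 45 + 90 + 65 + 90 + 60 = 350

350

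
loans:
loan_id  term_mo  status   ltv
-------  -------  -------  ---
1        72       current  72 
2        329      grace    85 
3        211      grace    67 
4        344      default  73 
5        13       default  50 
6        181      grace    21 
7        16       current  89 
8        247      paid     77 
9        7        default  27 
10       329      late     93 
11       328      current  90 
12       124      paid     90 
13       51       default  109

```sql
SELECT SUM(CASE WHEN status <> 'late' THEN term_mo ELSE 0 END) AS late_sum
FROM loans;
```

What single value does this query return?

loan_id=1: ✓ → 72
loan_id=2: ✓ → 329
loan_id=3: ✓ → 211
loan_id=4: ✓ → 344
loan_id=5: ✓ → 13
loan_id=6: ✓ → 181
loan_id=7: ✓ → 16
loan_id=8: ✓ → 247
loan_id=9: ✓ → 7
loan_id=10: ✗
loan_id=11: ✓ → 328
loan_id=12: ✓ → 124
loan_id=13: ✓ → 51
late_sum = 72 + 329 + 211 + 344 + 13 + 181 + 16 + 247 + 7 + 328 + 124 + 51 = 1923

1923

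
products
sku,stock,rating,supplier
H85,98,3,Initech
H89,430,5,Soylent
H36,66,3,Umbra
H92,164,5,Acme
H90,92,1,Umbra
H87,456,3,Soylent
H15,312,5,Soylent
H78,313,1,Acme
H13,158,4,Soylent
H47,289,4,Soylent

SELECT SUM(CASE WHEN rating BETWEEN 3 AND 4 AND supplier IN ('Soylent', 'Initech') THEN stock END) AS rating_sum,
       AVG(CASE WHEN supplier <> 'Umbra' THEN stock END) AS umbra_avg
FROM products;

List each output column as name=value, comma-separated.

[rating_sum: rating BETWEEN 3 AND 4 AND supplier IN ('Soylent', 'Initech')]
sku=H85: ✓ → 98
sku=H89: ✗
sku=H36: ✗
sku=H92: ✗
sku=H90: ✗
sku=H87: ✓ → 456
sku=H15: ✗
sku=H78: ✗
sku=H13: ✓ → 158
sku=H47: ✓ → 289
rating_sum = 98 + 456 + 158 + 289 = 1001
—
[umbra_avg: supplier <> 'Umbra']
sku=H85: ✓ → 98
sku=H89: ✓ → 430
sku=H36: ✗
sku=H92: ✓ → 164
sku=H90: ✗
sku=H87: ✓ → 456
sku=H15: ✓ → 312
sku=H78: ✓ → 313
sku=H13: ✓ → 158
sku=H47: ✓ → 289
umbra_avg = (98 + 430 + 164 + 456 + 312 + 313 + 158 + 289) / 8 = 277.5

rating_sum=1001, umbra_avg=277.5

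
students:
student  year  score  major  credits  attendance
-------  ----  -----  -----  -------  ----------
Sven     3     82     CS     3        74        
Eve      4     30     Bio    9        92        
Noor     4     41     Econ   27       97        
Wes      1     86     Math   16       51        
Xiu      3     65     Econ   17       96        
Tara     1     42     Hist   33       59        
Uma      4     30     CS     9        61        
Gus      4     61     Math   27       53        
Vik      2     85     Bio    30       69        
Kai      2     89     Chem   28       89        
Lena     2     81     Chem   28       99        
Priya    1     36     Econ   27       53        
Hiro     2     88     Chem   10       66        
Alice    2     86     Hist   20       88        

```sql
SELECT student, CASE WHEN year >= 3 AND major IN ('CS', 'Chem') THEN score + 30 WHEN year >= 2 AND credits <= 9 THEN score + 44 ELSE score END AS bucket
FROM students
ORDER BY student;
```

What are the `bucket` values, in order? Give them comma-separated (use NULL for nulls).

student=Alice: ELSE → 86
student=Eve: year >= 2 AND credits <= 9 → 74
student=Gus: ELSE → 61
student=Hiro: ELSE → 88
student=Kai: ELSE → 89
student=Lena: ELSE → 81
student=Noor: ELSE → 41
student=Priya: ELSE → 36
student=Sven: year >= 3 AND major IN ('CS', 'Chem') → 112
student=Tara: ELSE → 42
student=Uma: year >= 3 AND major IN ('CS', 'Chem') → 60
student=Vik: ELSE → 85
student=Wes: ELSE → 86
student=Xiu: ELSE → 65

86, 74, 61, 88, 89, 81, 41, 36, 112, 42, 60, 85, 86, 65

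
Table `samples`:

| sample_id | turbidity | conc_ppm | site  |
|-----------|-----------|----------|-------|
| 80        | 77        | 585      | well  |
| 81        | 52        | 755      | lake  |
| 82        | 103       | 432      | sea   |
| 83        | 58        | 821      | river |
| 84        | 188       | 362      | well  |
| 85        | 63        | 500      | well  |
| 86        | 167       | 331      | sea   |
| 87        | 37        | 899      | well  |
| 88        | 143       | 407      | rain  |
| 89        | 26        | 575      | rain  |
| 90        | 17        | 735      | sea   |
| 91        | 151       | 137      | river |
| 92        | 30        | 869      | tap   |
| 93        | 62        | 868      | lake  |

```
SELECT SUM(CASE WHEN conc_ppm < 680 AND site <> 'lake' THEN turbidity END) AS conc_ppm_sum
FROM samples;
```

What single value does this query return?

918

sample_id=80: ✓ → 77
sample_id=81: ✗
sample_id=82: ✓ → 103
sample_id=83: ✗
sample_id=84: ✓ → 188
sample_id=85: ✓ → 63
sample_id=86: ✓ → 167
sample_id=87: ✗
sample_id=88: ✓ → 143
sample_id=89: ✓ → 26
sample_id=90: ✗
sample_id=91: ✓ → 151
sample_id=92: ✗
sample_id=93: ✗
conc_ppm_sum = 77 + 103 + 188 + 63 + 167 + 143 + 26 + 151 = 918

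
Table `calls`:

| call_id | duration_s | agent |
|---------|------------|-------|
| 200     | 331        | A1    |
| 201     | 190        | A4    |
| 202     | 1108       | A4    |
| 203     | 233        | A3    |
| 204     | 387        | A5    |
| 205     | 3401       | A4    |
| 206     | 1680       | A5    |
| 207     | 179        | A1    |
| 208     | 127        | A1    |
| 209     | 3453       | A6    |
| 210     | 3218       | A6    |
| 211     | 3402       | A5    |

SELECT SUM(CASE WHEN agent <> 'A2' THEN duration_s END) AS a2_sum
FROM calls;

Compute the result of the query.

17709

call_id=200: ✓ → 331
call_id=201: ✓ → 190
call_id=202: ✓ → 1108
call_id=203: ✓ → 233
call_id=204: ✓ → 387
call_id=205: ✓ → 3401
call_id=206: ✓ → 1680
call_id=207: ✓ → 179
call_id=208: ✓ → 127
call_id=209: ✓ → 3453
call_id=210: ✓ → 3218
call_id=211: ✓ → 3402
a2_sum = 331 + 190 + 1108 + 233 + 387 + 3401 + 1680 + 179 + 127 + 3453 + 3218 + 3402 = 17709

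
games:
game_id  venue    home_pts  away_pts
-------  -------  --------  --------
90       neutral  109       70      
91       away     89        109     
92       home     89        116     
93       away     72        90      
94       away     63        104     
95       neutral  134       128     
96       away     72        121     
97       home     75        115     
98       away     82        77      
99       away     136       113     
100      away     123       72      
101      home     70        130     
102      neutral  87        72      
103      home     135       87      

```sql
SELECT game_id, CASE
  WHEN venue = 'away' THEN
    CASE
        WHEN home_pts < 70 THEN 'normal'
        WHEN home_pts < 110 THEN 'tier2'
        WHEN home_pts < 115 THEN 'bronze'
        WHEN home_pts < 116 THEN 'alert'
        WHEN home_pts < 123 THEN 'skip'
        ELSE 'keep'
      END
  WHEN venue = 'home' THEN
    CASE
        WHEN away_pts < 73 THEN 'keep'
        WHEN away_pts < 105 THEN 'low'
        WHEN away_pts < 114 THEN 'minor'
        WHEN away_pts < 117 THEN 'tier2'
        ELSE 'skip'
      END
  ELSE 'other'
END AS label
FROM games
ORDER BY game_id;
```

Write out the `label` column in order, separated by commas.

game_id=90: venue='neutral' → outer ELSE → other
game_id=91: venue='away' → inner[home_pts < 110] → tier2
game_id=92: venue='home' → inner[away_pts < 117] → tier2
game_id=93: venue='away' → inner[home_pts < 110] → tier2
game_id=94: venue='away' → inner[home_pts < 70] → normal
game_id=95: venue='neutral' → outer ELSE → other
game_id=96: venue='away' → inner[home_pts < 110] → tier2
game_id=97: venue='home' → inner[away_pts < 117] → tier2
game_id=98: venue='away' → inner[home_pts < 110] → tier2
game_id=99: venue='away' → inner[ELSE] → keep
game_id=100: venue='away' → inner[ELSE] → keep
game_id=101: venue='home' → inner[ELSE] → skip
game_id=102: venue='neutral' → outer ELSE → other
game_id=103: venue='home' → inner[away_pts < 105] → low

other, tier2, tier2, tier2, normal, other, tier2, tier2, tier2, keep, keep, skip, other, low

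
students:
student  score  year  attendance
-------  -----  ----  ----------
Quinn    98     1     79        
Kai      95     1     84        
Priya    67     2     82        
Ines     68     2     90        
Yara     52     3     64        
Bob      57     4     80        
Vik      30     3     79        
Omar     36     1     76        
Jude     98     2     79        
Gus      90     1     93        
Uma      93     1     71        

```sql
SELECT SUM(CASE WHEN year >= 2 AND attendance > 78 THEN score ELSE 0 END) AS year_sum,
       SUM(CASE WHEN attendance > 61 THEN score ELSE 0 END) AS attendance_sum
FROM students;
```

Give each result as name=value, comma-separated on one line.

year_sum=320, attendance_sum=784

[year_sum: year >= 2 AND attendance > 78]
student=Quinn: ✗
student=Kai: ✗
student=Priya: ✓ → 67
student=Ines: ✓ → 68
student=Yara: ✗
student=Bob: ✓ → 57
student=Vik: ✓ → 30
student=Omar: ✗
student=Jude: ✓ → 98
student=Gus: ✗
student=Uma: ✗
year_sum = 67 + 68 + 57 + 30 + 98 = 320
—
[attendance_sum: attendance > 61]
student=Quinn: ✓ → 98
student=Kai: ✓ → 95
student=Priya: ✓ → 67
student=Ines: ✓ → 68
student=Yara: ✓ → 52
student=Bob: ✓ → 57
student=Vik: ✓ → 30
student=Omar: ✓ → 36
student=Jude: ✓ → 98
student=Gus: ✓ → 90
student=Uma: ✓ → 93
attendance_sum = 98 + 95 + 67 + 68 + 52 + 57 + 30 + 36 + 98 + 90 + 93 = 784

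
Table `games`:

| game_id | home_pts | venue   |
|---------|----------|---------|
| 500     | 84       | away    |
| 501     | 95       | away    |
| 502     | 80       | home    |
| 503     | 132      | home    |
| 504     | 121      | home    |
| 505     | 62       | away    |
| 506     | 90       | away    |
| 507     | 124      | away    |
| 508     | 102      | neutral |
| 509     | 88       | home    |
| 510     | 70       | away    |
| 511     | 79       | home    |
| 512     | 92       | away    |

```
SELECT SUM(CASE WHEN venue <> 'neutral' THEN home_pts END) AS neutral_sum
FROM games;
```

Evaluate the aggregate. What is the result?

game_id=500: ✓ → 84
game_id=501: ✓ → 95
game_id=502: ✓ → 80
game_id=503: ✓ → 132
game_id=504: ✓ → 121
game_id=505: ✓ → 62
game_id=506: ✓ → 90
game_id=507: ✓ → 124
game_id=508: ✗
game_id=509: ✓ → 88
game_id=510: ✓ → 70
game_id=511: ✓ → 79
game_id=512: ✓ → 92
neutral_sum = 84 + 95 + 80 + 132 + 121 + 62 + 90 + 124 + 88 + 70 + 79 + 92 = 1117

1117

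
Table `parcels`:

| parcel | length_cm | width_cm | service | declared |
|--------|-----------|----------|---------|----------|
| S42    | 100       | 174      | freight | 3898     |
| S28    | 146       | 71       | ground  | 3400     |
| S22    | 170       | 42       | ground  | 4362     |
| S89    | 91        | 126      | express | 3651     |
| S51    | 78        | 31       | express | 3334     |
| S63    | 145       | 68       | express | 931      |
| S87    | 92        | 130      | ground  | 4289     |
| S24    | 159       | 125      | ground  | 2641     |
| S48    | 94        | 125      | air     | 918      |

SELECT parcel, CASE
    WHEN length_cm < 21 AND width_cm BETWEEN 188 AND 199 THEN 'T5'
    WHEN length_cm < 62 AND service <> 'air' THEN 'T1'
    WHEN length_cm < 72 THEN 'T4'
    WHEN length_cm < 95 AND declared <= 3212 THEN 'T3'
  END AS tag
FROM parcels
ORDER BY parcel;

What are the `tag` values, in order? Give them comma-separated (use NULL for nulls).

parcel=S22: (no match → NULL) → NULL
parcel=S24: (no match → NULL) → NULL
parcel=S28: (no match → NULL) → NULL
parcel=S42: (no match → NULL) → NULL
parcel=S48: length_cm < 95 AND declared <= 3212 → T3
parcel=S51: (no match → NULL) → NULL
parcel=S63: (no match → NULL) → NULL
parcel=S87: (no match → NULL) → NULL
parcel=S89: (no match → NULL) → NULL

NULL, NULL, NULL, NULL, T3, NULL, NULL, NULL, NULL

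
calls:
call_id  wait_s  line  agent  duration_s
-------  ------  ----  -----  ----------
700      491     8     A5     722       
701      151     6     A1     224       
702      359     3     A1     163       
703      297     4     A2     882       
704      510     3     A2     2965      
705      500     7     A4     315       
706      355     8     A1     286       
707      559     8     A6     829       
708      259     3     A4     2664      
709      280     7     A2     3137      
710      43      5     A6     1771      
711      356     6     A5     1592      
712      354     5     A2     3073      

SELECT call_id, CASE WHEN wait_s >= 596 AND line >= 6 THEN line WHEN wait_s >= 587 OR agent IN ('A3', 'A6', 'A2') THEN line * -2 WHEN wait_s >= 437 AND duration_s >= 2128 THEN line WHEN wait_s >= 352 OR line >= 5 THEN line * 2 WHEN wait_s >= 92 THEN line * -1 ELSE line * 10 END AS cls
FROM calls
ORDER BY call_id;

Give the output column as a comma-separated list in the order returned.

call_id=700: wait_s >= 352 OR line >= 5 → 16
call_id=701: wait_s >= 352 OR line >= 5 → 12
call_id=702: wait_s >= 352 OR line >= 5 → 6
call_id=703: wait_s >= 587 OR agent IN ('A3', 'A6', 'A2') → -8
call_id=704: wait_s >= 587 OR agent IN ('A3', 'A6', 'A2') → -6
call_id=705: wait_s >= 352 OR line >= 5 → 14
call_id=706: wait_s >= 352 OR line >= 5 → 16
call_id=707: wait_s >= 587 OR agent IN ('A3', 'A6', 'A2') → -16
call_id=708: wait_s >= 92 → -3
call_id=709: wait_s >= 587 OR agent IN ('A3', 'A6', 'A2') → -14
call_id=710: wait_s >= 587 OR agent IN ('A3', 'A6', 'A2') → -10
call_id=711: wait_s >= 352 OR line >= 5 → 12
call_id=712: wait_s >= 587 OR agent IN ('A3', 'A6', 'A2') → -10

16, 12, 6, -8, -6, 14, 16, -16, -3, -14, -10, 12, -10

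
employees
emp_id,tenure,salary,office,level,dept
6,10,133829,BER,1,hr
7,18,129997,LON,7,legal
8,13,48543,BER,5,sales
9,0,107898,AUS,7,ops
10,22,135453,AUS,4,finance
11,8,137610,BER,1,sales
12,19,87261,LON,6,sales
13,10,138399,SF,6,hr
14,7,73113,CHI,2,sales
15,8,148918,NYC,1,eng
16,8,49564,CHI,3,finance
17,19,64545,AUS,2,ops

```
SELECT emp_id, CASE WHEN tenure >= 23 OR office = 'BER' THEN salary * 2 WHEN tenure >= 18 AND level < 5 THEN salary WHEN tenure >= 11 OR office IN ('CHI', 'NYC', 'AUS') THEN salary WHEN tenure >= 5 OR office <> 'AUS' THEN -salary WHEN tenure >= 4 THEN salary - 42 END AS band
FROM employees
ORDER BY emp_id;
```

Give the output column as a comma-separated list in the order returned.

267658, 129997, 97086, 107898, 135453, 275220, 87261, -138399, 73113, 148918, 49564, 64545

emp_id=6: tenure >= 23 OR office = 'BER' → 267658
emp_id=7: tenure >= 11 OR office IN ('CHI', 'NYC', 'AUS') → 129997
emp_id=8: tenure >= 23 OR office = 'BER' → 97086
emp_id=9: tenure >= 11 OR office IN ('CHI', 'NYC', 'AUS') → 107898
emp_id=10: tenure >= 18 AND level < 5 → 135453
emp_id=11: tenure >= 23 OR office = 'BER' → 275220
emp_id=12: tenure >= 11 OR office IN ('CHI', 'NYC', 'AUS') → 87261
emp_id=13: tenure >= 5 OR office <> 'AUS' → -138399
emp_id=14: tenure >= 11 OR office IN ('CHI', 'NYC', 'AUS') → 73113
emp_id=15: tenure >= 11 OR office IN ('CHI', 'NYC', 'AUS') → 148918
emp_id=16: tenure >= 11 OR office IN ('CHI', 'NYC', 'AUS') → 49564
emp_id=17: tenure >= 18 AND level < 5 → 64545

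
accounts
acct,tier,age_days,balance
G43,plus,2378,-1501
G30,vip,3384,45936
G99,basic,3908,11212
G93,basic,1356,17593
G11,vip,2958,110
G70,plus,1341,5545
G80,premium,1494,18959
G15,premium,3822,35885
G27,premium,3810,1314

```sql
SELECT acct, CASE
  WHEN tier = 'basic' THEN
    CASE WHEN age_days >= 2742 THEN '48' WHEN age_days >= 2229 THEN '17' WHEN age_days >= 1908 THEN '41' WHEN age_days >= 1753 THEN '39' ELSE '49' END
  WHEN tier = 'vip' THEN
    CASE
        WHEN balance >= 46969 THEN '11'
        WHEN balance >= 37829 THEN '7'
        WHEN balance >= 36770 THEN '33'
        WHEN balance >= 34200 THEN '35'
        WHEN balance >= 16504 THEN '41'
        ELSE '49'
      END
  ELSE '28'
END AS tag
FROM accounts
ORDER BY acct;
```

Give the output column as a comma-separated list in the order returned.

acct=G11: tier='vip' → inner[ELSE] → 49
acct=G15: tier='premium' → outer ELSE → 28
acct=G27: tier='premium' → outer ELSE → 28
acct=G30: tier='vip' → inner[balance >= 37829] → 7
acct=G43: tier='plus' → outer ELSE → 28
acct=G70: tier='plus' → outer ELSE → 28
acct=G80: tier='premium' → outer ELSE → 28
acct=G93: tier='basic' → inner[ELSE] → 49
acct=G99: tier='basic' → inner[age_days >= 2742] → 48

49, 28, 28, 7, 28, 28, 28, 49, 48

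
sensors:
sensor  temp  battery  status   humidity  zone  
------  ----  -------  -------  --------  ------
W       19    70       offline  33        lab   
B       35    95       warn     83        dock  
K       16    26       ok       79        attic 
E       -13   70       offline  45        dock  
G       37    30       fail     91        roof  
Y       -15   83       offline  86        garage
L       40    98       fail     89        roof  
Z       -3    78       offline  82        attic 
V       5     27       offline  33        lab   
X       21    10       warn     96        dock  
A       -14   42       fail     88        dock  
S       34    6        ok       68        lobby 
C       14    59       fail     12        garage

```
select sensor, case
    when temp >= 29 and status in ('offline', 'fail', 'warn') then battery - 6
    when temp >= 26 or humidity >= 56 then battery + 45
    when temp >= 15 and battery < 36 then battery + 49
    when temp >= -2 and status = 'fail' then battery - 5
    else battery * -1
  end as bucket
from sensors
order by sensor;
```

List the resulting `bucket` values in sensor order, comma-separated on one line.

87, 89, 54, -70, 24, 71, 92, 51, -27, -70, 55, 128, 123

sensor=A: temp >= 26 or humidity >= 56 → 87
sensor=B: temp >= 29 and status in ('offline', 'fail', 'warn') → 89
sensor=C: temp >= -2 and status = 'fail' → 54
sensor=E: ELSE → -70
sensor=G: temp >= 29 and status in ('offline', 'fail', 'warn') → 24
sensor=K: temp >= 26 or humidity >= 56 → 71
sensor=L: temp >= 29 and status in ('offline', 'fail', 'warn') → 92
sensor=S: temp >= 26 or humidity >= 56 → 51
sensor=V: ELSE → -27
sensor=W: ELSE → -70
sensor=X: temp >= 26 or humidity >= 56 → 55
sensor=Y: temp >= 26 or humidity >= 56 → 128
sensor=Z: temp >= 26 or humidity >= 56 → 123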